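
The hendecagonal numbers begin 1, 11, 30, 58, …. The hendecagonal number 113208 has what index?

159

Set n(9n−7)/2 = 113208, giving 9n² − 7n − 226416 = 0.
So n = (7 + 2855) / 18 = 2862/18 = 159.
Check: 159·(9·159 − 7)/2 = 113208. ✓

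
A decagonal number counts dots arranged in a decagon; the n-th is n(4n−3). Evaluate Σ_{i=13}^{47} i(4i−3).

Σ i(4i−3) = 4Σi² − 3Σi over i = 13..47.
Σi = 1128 − 78 = 1050 and Σi² = 35720 − 650 = 35070.
4·35070 − 3·1050 = 137130.

137130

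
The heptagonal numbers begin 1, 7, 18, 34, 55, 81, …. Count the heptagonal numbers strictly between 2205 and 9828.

The n-th heptagonal number is n(5n−3)/2.
Smallest index with value > 2205: n = 31 (giving 2356).
Largest index with value < 9828: n = 62 (giving 9517).
Indices 31 through 62: 32 terms.

32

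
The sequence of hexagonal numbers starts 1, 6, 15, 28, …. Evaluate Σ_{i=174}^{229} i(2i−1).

4565428

Σ i(2i−1) = 2Σi² − Σi over i = 174..229.
Σi = 26335 − 15051 = 11284 and Σi² = 4029255 − 1740899 = 2288356.
2·2288356 − 1·11284 = 4565428.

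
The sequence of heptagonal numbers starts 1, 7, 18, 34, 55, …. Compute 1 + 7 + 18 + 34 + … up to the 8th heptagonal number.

456

Σ i(5i−3)/2 = (5Σi² − 3Σi) / 2 over i = 1..8.
Σi = 36 and Σi² = 204.
(5·204 − 3·36) / 2 = 912/2 = 456.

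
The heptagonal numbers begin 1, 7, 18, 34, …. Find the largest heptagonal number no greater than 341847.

Solve n(5n−3)/2 ≤ 341847 for integer n.
n = 370 gives 341695 ≤ 341847, while n = 371 gives 343546 > 341847; so the answer is 341695.

341695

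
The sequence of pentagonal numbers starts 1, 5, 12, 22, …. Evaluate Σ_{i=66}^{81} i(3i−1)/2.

Σ i(3i−1)/2 = (3Σi² − Σi) / 2 over i = 66..81.
Σi = 3321 − 2145 = 1176 and Σi² = 180441 − 93665 = 86776.
(3·86776 − 1·1176) / 2 = 259152/2 = 129576.

129576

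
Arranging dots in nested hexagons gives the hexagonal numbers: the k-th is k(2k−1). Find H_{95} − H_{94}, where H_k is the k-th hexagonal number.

377

Consecutive hexagonal numbers differ by 4n − 3: here 4·95 − 3 = 377.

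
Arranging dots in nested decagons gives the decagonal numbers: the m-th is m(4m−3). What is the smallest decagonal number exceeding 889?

Solve n(4n−3) > 889 for integer n.
The largest n with value ≤ 889 is 15 (since 855 ≤ 889 < 976), so the first above is n = 16, value 976.

976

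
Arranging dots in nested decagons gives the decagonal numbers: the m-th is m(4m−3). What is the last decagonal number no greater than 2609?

Solve n(4n−3) ≤ 2609 for integer n.
n = 25 gives 2425 ≤ 2609, while n = 26 gives 2626 > 2609; so the answer is 2425.

2425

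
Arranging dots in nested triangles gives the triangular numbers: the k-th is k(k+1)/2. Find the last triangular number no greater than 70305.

70125

Solve n(n+1)/2 ≤ 70305 for integer n.
n = 374 gives 70125 ≤ 70305, while n = 375 gives 70500 > 70305; so the answer is 70125.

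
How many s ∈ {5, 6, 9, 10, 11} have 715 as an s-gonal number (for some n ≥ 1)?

2

s = 5: P(5, 22) = 715. ✓
s = 6: P(6, 19) = 703 and P(6, 20) = 780; 715 is not s-gonal.
s = 9: P(9, 14) = 651 and P(9, 15) = 750; 715 is not s-gonal.
s = 10: P(10, 13) = 637 and P(10, 14) = 742; 715 is not s-gonal.
s = 11: P(11, 13) = 715. ✓
Hits: s ∈ {5, 11} → 2.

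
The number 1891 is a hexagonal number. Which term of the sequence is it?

31

Set n(2n−1) = 1891, giving 2n² − n − 1891 = 0.
The discriminant is 1 + 8·1891 = 15129, and √15129 = 123.
So n = (1 + 123) / 4 = 124/4 = 31.
Check: 31·(2·31 − 1) = 1891. ✓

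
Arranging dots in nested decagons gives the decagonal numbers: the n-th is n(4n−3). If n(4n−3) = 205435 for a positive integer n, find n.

227

Set n(4n−3) = 205435, giving 4n² − 3n − 205435 = 0.
So n = (3 + 1813) / 8 = 1816/8 = 227.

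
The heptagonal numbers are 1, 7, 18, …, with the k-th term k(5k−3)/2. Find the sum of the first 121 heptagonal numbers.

Σ i(5i−3)/2 = (5Σi² − 3Σi) / 2 over i = 1..121.
Σi = 7381 and Σi² = 597861.
(5·597861 − 3·7381) / 2 = 2967162/2 = 1483581.

1483581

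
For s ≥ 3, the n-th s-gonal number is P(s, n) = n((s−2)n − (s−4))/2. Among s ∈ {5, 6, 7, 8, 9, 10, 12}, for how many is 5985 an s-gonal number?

s = 5: P(5, 63) = 5922 and P(5, 64) = 6112; 5985 is not s-gonal.
s = 6: P(6, 54) = 5778 and P(6, 55) = 5995; 5985 is not s-gonal.
s = 7: P(7, 49) = 5929 and P(7, 50) = 6175; 5985 is not s-gonal.
s = 8: P(8, 45) = 5985. ✓
s = 9: P(9, 41) = 5781 and P(9, 42) = 6069; 5985 is not s-gonal.
s = 10: P(10, 39) = 5967 and P(10, 40) = 6280; 5985 is not s-gonal.
s = 12: P(12, 35) = 5985. ✓
Hits: s ∈ {8, 12} → 2.

2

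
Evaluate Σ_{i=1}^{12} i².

650

Σ_{i=1}^{12} i² = 12·13·25/6 = 650.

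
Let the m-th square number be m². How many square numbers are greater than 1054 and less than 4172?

The n-th square number is n².
Smallest index with value > 1054: n = 33 (giving 1089).
Largest index with value < 4172: n = 64 (giving 4096).
Indices 33 through 64: 32 terms.

32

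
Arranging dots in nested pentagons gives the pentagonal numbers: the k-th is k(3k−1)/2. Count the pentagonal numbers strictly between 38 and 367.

The n-th pentagonal number is n(3n−1)/2.
Smallest index with value > 38: n = 6 (giving 51).
Largest index with value < 367: n = 15 (giving 330).
Indices 6 through 15: 10 terms.

10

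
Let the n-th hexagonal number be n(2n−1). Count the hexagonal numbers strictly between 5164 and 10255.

The n-th hexagonal number is n(2n−1).
Smallest index with value > 5164: n = 52 (giving 5356).
Largest index with value < 10255: n = 71 (giving 10011).
Indices 52 through 71: 20 terms.

20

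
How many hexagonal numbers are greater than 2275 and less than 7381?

The n-th hexagonal number is n(2n−1).
Smallest index with value > 2275: n = 34 (giving 2278).
Largest index with value < 7381: n = 60 (giving 7140).
Indices 34 through 60: 27 terms.

27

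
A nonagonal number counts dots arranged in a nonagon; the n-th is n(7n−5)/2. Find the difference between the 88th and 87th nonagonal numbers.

Consecutive nonagonal numbers differ by 7n − 6: here 7·88 − 6 = 610.

610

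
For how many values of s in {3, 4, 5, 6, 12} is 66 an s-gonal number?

s = 3: P(3, 11) = 66. ✓
s = 4: P(4, 8) = 64 and P(4, 9) = 81; 66 is not s-gonal.
s = 5: P(5, 6) = 51 and P(5, 7) = 70; 66 is not s-gonal.
s = 6: P(6, 6) = 66. ✓
s = 12: P(12, 4) = 64 and P(12, 5) = 105; 66 is not s-gonal.
Hits: s ∈ {3, 6} → 2.

2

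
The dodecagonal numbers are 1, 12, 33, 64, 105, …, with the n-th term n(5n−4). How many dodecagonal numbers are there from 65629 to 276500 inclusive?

The n-th dodecagonal number is n(5n−4).
Smallest index with value ≥ 65629: n = 115 (giving 65665).
Largest index with value ≤ 276500: n = 235 (giving 275185).
Indices 115 through 235: 121 terms.

121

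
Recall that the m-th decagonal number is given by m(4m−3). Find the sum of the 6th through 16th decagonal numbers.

Σ i(4i−3) = 4Σi² − 3Σi over i = 6..16.
Σi = 136 − 15 = 121 and Σi² = 1496 − 55 = 1441.
4·1441 − 3·121 = 5401.

5401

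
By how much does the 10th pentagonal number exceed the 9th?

Consecutive pentagonal numbers differ by 3n − 2: here 3·10 − 2 = 28.

28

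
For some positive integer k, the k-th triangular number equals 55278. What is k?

Set n(n+1)/2 = 55278, giving n² + n − 110556 = 0.
The discriminant is 1 + 8·55278 = 442225, and √442225 = 665.
So n = (-1 + 665) / 2 = 664/2 = 332.
Check: 332·333/2 = 55278. ✓

332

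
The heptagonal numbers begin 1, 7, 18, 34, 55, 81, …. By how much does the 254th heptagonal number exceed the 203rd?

254·(5·254 − 3)/2 = 160909 and 203·(5·203 − 3)/2 = 102718.
Difference: 160909 − 102718 = 58191.

58191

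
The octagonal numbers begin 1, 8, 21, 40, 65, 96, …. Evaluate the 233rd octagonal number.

162401

The 233rd octagonal number is n(3n−2) with n = 233.
233·(3·233 − 2) = 233·697 = 162401.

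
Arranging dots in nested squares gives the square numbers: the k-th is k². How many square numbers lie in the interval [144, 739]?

16

The n-th square number is n².
Smallest index with value ≥ 144: n = 12 (giving 144).
Largest index with value ≤ 739: n = 27 (giving 729).
Indices 12 through 27: 16 terms.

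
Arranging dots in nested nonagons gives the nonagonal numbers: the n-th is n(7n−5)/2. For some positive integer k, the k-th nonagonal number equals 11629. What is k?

Set n(7n−5)/2 = 11629, giving 7n² − 5n − 23258 = 0.
So n = (5 + 807) / 14 = 812/14 = 58.

58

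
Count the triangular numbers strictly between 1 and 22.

5

The n-th triangular number is n(n+1)/2.
Smallest index with value > 1: n = 2 (giving 3).
Largest index with value < 22: n = 6 (giving 21).
Indices 2 through 6: 5 terms.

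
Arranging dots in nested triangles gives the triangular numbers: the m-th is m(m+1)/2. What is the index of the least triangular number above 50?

10

Solve n(n+1)/2 > 50 for integer n.
The largest n with value ≤ 50 is 9 (since 45 ≤ 50 < 55), so the first above is n = 10, value 55.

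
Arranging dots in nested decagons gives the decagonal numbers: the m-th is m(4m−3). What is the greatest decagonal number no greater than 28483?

Solve n(4n−3) ≤ 28483 for integer n.
n = 84 gives 27972 ≤ 28483, while n = 85 gives 28645 > 28483; so the answer is 27972.

27972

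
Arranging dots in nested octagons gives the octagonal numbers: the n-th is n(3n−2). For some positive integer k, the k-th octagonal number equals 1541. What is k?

23

Set n(3n−2) = 1541, giving 3n² − 2n − 1541 = 0.
The discriminant is 4 + 12·1541 = 18496, and √18496 = 136.
So n = (2 + 136) / 6 = 138/6 = 23.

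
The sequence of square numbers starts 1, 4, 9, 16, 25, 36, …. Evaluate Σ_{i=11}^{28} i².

Σ_{i=11}^{28} i² = 7714 − 385 = 7329.

7329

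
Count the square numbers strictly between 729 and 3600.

32

The n-th square number is n².
Smallest index with value > 729: n = 28 (giving 784).
Largest index with value < 3600: n = 59 (giving 3481).
Indices 28 through 59: 32 terms.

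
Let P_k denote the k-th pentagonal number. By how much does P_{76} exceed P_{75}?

Consecutive pentagonal numbers differ by 3n − 2: here 3·76 − 2 = 226.

226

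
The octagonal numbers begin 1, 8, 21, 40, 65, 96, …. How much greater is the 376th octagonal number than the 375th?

2251

Consecutive octagonal numbers differ by 6n − 5: here 6·376 − 5 = 2251.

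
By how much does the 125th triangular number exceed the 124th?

125

Consecutive triangular numbers differ by n: T_{125} − T_{124} = 125.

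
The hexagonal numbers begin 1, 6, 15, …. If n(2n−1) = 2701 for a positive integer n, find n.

Set n(2n−1) = 2701, giving 2n² − n − 2701 = 0.
The discriminant is 1 + 8·2701 = 21609, and √21609 = 147.
So n = (1 + 147) / 4 = 148/4 = 37.
Check: 37·(2·37 − 1) = 2701. ✓

37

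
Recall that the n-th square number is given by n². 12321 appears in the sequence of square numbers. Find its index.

111

We need n² = 12321, so n = √12321 = 111.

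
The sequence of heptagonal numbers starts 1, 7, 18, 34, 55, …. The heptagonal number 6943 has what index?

Set n(5n−3)/2 = 6943, giving 5n² − 3n − 13886 = 0.
The discriminant is 9 + 40·6943 = 277729, and √277729 = 527.
So n = (3 + 527) / 10 = 530/10 = 53.

53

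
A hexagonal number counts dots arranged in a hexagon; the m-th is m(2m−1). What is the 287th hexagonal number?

The 287th hexagonal number is n(2n−1) with n = 287.
287·(2·287 − 1) = 287·573 = 164451.

164451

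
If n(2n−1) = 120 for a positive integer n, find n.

Set n(2n−1) = 120, giving 2n² − n − 120 = 0.
The discriminant is 1 + 8·120 = 961, and √961 = 31.
So n = (1 + 31) / 4 = 32/4 = 8.

8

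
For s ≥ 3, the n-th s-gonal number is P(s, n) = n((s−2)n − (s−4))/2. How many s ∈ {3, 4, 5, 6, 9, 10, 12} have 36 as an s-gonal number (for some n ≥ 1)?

s = 3: P(3, 8) = 36. ✓
s = 4: P(4, 6) = 36. ✓
s = 5: P(5, 5) = 35 and P(5, 6) = 51; 36 is not s-gonal.
s = 6: P(6, 4) = 28 and P(6, 5) = 45; 36 is not s-gonal.
s = 9: P(9, 3) = 24 and P(9, 4) = 46; 36 is not s-gonal.
s = 10: P(10, 3) = 27 and P(10, 4) = 52; 36 is not s-gonal.
s = 12: P(12, 3) = 33 and P(12, 4) = 64; 36 is not s-gonal.
Hits: s ∈ {3, 4} → 2.

2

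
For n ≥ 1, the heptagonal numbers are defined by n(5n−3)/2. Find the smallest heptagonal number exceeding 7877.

8037

Solve n(5n−3)/2 > 7877 for integer n.
The largest n with value ≤ 7877 is 56 (since 7756 ≤ 7877 < 8037), so the first above is n = 57, value 8037.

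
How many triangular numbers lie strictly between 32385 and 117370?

The n-th triangular number is n(n+1)/2.
Smallest index with value > 32385: n = 255 (giving 32640).
Largest index with value < 117370: n = 483 (giving 116886).
Indices 255 through 483: 229 terms.

229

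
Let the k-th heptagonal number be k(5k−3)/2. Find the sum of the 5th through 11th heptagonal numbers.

Σ i(5i−3)/2 = (5Σi² − 3Σi) / 2 over i = 5..11.
Σi = 66 − 10 = 56 and Σi² = 506 − 30 = 476.
(5·476 − 3·56) / 2 = 2212/2 = 1106.

1106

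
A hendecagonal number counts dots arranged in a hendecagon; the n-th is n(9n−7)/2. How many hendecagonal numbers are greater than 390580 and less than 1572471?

296

The n-th hendecagonal number is n(9n−7)/2.
Smallest index with value > 390580: n = 296 (giving 393236).
Largest index with value < 1572471: n = 591 (giving 1569696).
Indices 296 through 591: 296 terms.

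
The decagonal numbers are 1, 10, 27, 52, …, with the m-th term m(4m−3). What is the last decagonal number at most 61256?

61132

Solve n(4n−3) ≤ 61256 for integer n.
n = 124 gives 61132 ≤ 61256, while n = 125 gives 62125 > 61256; so the answer is 61132.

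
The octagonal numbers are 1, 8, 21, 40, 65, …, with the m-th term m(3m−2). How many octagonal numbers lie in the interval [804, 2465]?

The n-th octagonal number is n(3n−2).
Smallest index with value ≥ 804: n = 17 (giving 833).
Largest index with value ≤ 2465: n = 29 (giving 2465).
Indices 17 through 29: 13 terms.

13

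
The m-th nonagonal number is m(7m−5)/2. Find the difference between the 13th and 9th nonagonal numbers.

13·(7·13 − 5)/2 = 559 and 9·(7·9 − 5)/2 = 261.
Difference: 559 − 261 = 298.

298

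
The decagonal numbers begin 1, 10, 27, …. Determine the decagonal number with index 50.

9850

The 50th decagonal number is n(4n−3) with n = 50.
50·(4·50 − 3) = 50·197 = 9850.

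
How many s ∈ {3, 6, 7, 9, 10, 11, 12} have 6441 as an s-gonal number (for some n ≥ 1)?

2

s = 3: P(3, 113) = 6441. ✓
s = 6: P(6, 57) = 6441. ✓
s = 7: P(7, 51) = 6426 and P(7, 52) = 6682; 6441 is not s-gonal.
s = 9: P(9, 43) = 6364 and P(9, 44) = 6666; 6441 is not s-gonal.
s = 10: P(10, 40) = 6280 and P(10, 41) = 6601; 6441 is not s-gonal.
s = 11: P(11, 38) = 6365 and P(11, 39) = 6708; 6441 is not s-gonal.
s = 12: P(12, 36) = 6336 and P(12, 37) = 6697; 6441 is not s-gonal.
Hits: s ∈ {3, 6} → 2.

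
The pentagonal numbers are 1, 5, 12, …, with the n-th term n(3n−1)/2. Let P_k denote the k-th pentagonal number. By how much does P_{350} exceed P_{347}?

350·(3·350 − 1)/2 = 183575 and 347·(3·347 − 1)/2 = 180440.
Difference: 183575 − 180440 = 3135.

3135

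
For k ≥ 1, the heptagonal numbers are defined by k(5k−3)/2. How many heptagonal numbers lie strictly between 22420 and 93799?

The n-th heptagonal number is n(5n−3)/2.
Smallest index with value > 22420: n = 96 (giving 22896).
Largest index with value < 93799: n = 193 (giving 92833).
Indices 96 through 193: 98 terms.

98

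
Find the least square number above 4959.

Solve n² > 4959 for integer n.
The largest n with value ≤ 4959 is 70 (since 4900 ≤ 4959 < 5041), so the first above is n = 71, value 5041.

5041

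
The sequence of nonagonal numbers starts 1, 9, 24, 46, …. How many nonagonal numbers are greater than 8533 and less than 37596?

54

The n-th nonagonal number is n(7n−5)/2.
Smallest index with value > 8533: n = 50 (giving 8625).
Largest index with value < 37596: n = 103 (giving 36874).
Indices 50 through 103: 54 terms.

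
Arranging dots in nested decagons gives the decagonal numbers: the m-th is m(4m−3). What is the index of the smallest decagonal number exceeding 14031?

60

Solve n(4n−3) > 14031 for integer n.
The largest n with value ≤ 14031 is 59 (since 13747 ≤ 14031 < 14220), so the first above is n = 60, value 14220.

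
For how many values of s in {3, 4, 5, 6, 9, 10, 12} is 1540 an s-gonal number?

s = 3: P(3, 55) = 1540. ✓
s = 4: P(4, 39) = 1521 and P(4, 40) = 1600; 1540 is not s-gonal.
s = 5: P(5, 32) = 1520 and P(5, 33) = 1617; 1540 is not s-gonal.
s = 6: P(6, 28) = 1540. ✓
s = 9: P(9, 21) = 1491 and P(9, 22) = 1639; 1540 is not s-gonal.
s = 10: P(10, 20) = 1540. ✓
s = 12: P(12, 17) = 1377 and P(12, 18) = 1548; 1540 is not s-gonal.
Hits: s ∈ {3, 6, 10} → 3.

3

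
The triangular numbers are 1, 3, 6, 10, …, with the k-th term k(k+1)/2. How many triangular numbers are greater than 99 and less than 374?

The n-th triangular number is n(n+1)/2.
Smallest index with value > 99: n = 14 (giving 105).
Largest index with value < 374: n = 26 (giving 351).
Indices 14 through 26: 13 terms.

13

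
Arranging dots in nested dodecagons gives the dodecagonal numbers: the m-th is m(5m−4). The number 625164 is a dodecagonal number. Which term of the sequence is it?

Set n(5n−4) = 625164, giving 5n² − 4n − 625164 = 0.
The discriminant is 16 + 20·625164 = 12503296, and √12503296 = 3536.
So n = (4 + 3536) / 10 = 3540/10 = 354.

354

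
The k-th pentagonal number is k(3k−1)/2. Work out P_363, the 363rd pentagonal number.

The 363rd pentagonal number is n(3n−1)/2 with n = 363.
363·(3·363 − 1)/2 = 363·1088/2 = 363·544 = 197472.

197472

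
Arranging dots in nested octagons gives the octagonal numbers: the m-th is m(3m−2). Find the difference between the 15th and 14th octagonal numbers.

Consecutive octagonal numbers differ by 6n − 5: here 6·15 − 5 = 85.

85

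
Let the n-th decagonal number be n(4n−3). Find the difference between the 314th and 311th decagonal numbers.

7491

314·(4·314 − 3) = 393442 and 311·(4·311 − 3) = 385951.
Difference: 393442 − 385951 = 7491.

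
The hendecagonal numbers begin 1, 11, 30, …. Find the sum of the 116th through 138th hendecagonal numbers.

Σ i(9i−7)/2 = (9Σi² − 7Σi) / 2 over i = 116..138.
Σi = 9591 − 6670 = 2921 and Σi² = 885569 − 513590 = 371979.
(9·371979 − 7·2921) / 2 = 3327364/2 = 1663682.

1663682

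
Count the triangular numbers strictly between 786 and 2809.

35

The n-th triangular number is n(n+1)/2.
Smallest index with value > 786: n = 40 (giving 820).
Largest index with value < 2809: n = 74 (giving 2775).
Indices 40 through 74: 35 terms.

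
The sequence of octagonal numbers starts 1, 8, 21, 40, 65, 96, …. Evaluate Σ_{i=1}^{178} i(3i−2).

5655505

Σ i(3i−2) = 3Σi² − 2Σi over i = 1..178.
Σi = 15931 and Σi² = 1895789.
3·1895789 − 2·15931 = 5655505.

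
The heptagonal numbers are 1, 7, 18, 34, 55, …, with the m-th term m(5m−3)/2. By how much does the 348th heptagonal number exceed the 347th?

1736

Consecutive heptagonal numbers differ by 5n − 4: here 5·348 − 4 = 1736.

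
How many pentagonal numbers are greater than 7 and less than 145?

7

The n-th pentagonal number is n(3n−1)/2.
Smallest index with value > 7: n = 3 (giving 12).
Largest index with value < 145: n = 9 (giving 117).
Indices 3 through 9: 7 terms.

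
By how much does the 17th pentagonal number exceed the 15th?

95

17·(3·17 − 1)/2 = 425 and 15·(3·15 − 1)/2 = 330.
Difference: 425 − 330 = 95.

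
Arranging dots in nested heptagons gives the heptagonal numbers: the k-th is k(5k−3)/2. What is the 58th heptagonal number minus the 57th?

Consecutive heptagonal numbers differ by 5n − 4: here 5·58 − 4 = 286.

286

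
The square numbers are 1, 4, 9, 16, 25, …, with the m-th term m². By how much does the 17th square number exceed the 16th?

33

n² − (n−1)² = 2n − 1, so 17² − 16² = 2·17 − 1 = 33.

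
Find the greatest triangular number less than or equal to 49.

Solve n(n+1)/2 ≤ 49 for integer n.
n = 9 gives 45 ≤ 49, while n = 10 gives 55 > 49; so the answer is 45.

45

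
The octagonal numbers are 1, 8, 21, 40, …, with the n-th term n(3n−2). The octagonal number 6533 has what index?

47

Set n(3n−2) = 6533, giving 3n² − 2n − 6533 = 0.
The discriminant is 4 + 12·6533 = 78400, and √78400 = 280.
So n = (2 + 280) / 6 = 282/6 = 47.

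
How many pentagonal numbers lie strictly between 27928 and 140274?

The n-th pentagonal number is n(3n−1)/2.
Smallest index with value > 27928: n = 137 (giving 28085).
Largest index with value < 140274: n = 305 (giving 139385).
Indices 137 through 305: 169 terms.

169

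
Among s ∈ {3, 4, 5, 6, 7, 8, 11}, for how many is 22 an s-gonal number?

1

s = 3: P(3, 6) = 21 and P(3, 7) = 28; 22 is not s-gonal.
s = 4: P(4, 4) = 16 and P(4, 5) = 25; 22 is not s-gonal.
s = 5: P(5, 4) = 22. ✓
s = 6: P(6, 3) = 15 and P(6, 4) = 28; 22 is not s-gonal.
s = 7: P(7, 3) = 18 and P(7, 4) = 34; 22 is not s-gonal.
s = 8: P(8, 3) = 21 and P(8, 4) = 40; 22 is not s-gonal.
s = 11: P(11, 2) = 11 and P(11, 3) = 30; 22 is not s-gonal.
Hits: s ∈ {5} → 1.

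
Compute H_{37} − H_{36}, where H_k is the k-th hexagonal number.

145

Consecutive hexagonal numbers differ by 4n − 3: here 4·37 − 3 = 145.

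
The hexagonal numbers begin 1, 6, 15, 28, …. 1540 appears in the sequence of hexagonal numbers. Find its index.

28

Set n(2n−1) = 1540, giving 2n² − n − 1540 = 0.
So n = (1 + 111) / 4 = 112/4 = 28.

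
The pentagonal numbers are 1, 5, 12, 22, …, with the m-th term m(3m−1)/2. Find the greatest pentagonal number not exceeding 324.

287

Solve n(3n−1)/2 ≤ 324 for integer n.
n = 14 gives 287 ≤ 324, while n = 15 gives 330 > 324; so the answer is 287.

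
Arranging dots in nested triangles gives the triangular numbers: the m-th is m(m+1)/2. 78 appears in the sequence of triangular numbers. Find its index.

12

Set n(n+1)/2 = 78, giving n² + n − 156 = 0.
The discriminant is 1 + 8·78 = 625, and √625 = 25.
So n = (-1 + 25) / 2 = 24/2 = 12.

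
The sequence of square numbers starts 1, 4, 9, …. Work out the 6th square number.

6² = 36.

36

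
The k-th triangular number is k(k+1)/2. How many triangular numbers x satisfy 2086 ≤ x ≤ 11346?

86

The n-th triangular number is n(n+1)/2.
Smallest index with value ≥ 2086: n = 65 (giving 2145).
Largest index with value ≤ 11346: n = 150 (giving 11325).
Indices 65 through 150: 86 terms.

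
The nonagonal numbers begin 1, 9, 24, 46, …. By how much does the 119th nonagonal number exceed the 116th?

2460

119·(7·119 − 5)/2 = 49266 and 116·(7·116 − 5)/2 = 46806.
Difference: 49266 − 46806 = 2460.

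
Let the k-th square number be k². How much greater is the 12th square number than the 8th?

80

12² = 144 and 8² = 64.
Difference: 144 − 64 = 80.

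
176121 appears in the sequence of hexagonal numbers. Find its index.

297

Set n(2n−1) = 176121, giving 2n² − n − 176121 = 0.
The discriminant is 1 + 8·176121 = 1408969, and √1408969 = 1187.
So n = (1 + 1187) / 4 = 1188/4 = 297.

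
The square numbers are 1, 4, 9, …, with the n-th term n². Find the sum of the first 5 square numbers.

Σ_{i=1}^{5} i² = 5·6·11/6 = 55.

55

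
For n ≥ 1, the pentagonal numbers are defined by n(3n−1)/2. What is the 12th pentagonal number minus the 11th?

Consecutive pentagonal numbers differ by 3n − 2: here 3·12 − 2 = 34.

34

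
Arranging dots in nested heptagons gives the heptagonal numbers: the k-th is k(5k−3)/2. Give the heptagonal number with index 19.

874

The 19th heptagonal number is n(5n−3)/2 with n = 19.
19·(5·19 − 3)/2 = 19·92/2 = 19·46 = 874.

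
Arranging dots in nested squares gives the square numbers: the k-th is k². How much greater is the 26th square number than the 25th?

51

n² − (n−1)² = 2n − 1, so 26² − 25² = 2·26 − 1 = 51.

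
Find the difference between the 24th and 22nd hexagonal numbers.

182

24·(2·24 − 1) = 1128 and 22·(2·22 − 1) = 946.
Difference: 1128 − 946 = 182.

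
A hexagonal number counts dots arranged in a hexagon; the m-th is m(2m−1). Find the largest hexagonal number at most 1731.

Solve n(2n−1) ≤ 1731 for integer n.
n = 29 gives 1653 ≤ 1731, while n = 30 gives 1770 > 1731; so the answer is 1653.

1653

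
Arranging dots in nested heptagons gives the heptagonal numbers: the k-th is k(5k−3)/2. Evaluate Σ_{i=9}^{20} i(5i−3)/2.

6404

Σ i(5i−3)/2 = (5Σi² − 3Σi) / 2 over i = 9..20.
Σi = 210 − 36 = 174 and Σi² = 2870 − 204 = 2666.
(5·2666 − 3·174) / 2 = 12808/2 = 6404.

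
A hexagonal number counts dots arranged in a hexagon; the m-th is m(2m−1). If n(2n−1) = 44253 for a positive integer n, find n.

Set n(2n−1) = 44253, giving 2n² − n − 44253 = 0.
So n = (1 + 595) / 4 = 596/4 = 149.

149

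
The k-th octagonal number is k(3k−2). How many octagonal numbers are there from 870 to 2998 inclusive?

14

The n-th octagonal number is n(3n−2).
Smallest index with value ≥ 870: n = 18 (giving 936).
Largest index with value ≤ 2998: n = 31 (giving 2821).
Indices 18 through 31: 14 terms.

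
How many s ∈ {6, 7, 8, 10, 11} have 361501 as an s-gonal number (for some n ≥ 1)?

s = 6: P(6, 425) = 360825 and P(6, 426) = 362526; 361501 is not s-gonal.
s = 7: P(7, 380) = 360430 and P(7, 381) = 362331; 361501 is not s-gonal.
s = 8: P(8, 347) = 360533 and P(8, 348) = 362616; 361501 is not s-gonal.
s = 10: P(10, 301) = 361501. ✓
s = 11: P(11, 283) = 359410 and P(11, 284) = 361958; 361501 is not s-gonal.
Hits: s ∈ {10} → 1.

1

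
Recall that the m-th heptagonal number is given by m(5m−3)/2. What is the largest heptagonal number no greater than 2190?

Solve n(5n−3)/2 ≤ 2190 for integer n.
n = 29 gives 2059 ≤ 2190, while n = 30 gives 2205 > 2190; so the answer is 2059.

2059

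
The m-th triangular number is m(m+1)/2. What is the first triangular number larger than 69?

78

Solve n(n+1)/2 > 69 for integer n.
The largest n with value ≤ 69 is 11 (since 66 ≤ 69 < 78), so the first above is n = 12, value 78.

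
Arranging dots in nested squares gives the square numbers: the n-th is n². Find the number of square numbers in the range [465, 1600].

The n-th square number is n².
Smallest index with value ≥ 465: n = 22 (giving 484).
Largest index with value ≤ 1600: n = 40 (giving 1600).
Indices 22 through 40: 19 terms.

19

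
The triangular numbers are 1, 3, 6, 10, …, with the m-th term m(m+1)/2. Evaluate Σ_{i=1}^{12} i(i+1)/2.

364

Σ i(i+1)/2 = (Σi² + Σi) / 2 over i = 1..12.
Σi = 78 and Σi² = 650.
(1·650 + 1·78) / 2 = 728/2 = 364.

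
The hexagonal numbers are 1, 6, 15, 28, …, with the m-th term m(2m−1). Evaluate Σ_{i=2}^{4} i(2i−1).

49

Σ i(2i−1) = 2Σi² − Σi over i = 2..4.
Σi = 10 − 1 = 9 and Σi² = 30 − 1 = 29.
2·29 − 1·9 = 49.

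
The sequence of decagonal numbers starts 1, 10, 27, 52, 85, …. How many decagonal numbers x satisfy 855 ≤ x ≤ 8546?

32

The n-th decagonal number is n(4n−3).
Smallest index with value ≥ 855: n = 15 (giving 855).
Largest index with value ≤ 8546: n = 46 (giving 8326).
Indices 15 through 46: 32 terms.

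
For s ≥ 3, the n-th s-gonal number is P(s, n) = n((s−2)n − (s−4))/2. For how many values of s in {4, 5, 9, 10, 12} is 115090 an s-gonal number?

s = 4: P(4, 339) = 114921 and P(4, 340) = 115600; 115090 is not s-gonal.
s = 5: P(5, 277) = 114955 and P(5, 278) = 115787; 115090 is not s-gonal.
s = 9: P(9, 181) = 114211 and P(9, 182) = 115479; 115090 is not s-gonal.
s = 10: P(10, 170) = 115090. ✓
s = 12: P(12, 152) = 114912 and P(12, 153) = 116433; 115090 is not s-gonal.
Hits: s ∈ {10} → 1.

1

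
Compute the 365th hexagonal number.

The 365th hexagonal number is n(2n−1) with n = 365.
365·(2·365 − 1) = 365·729 = 266085.

266085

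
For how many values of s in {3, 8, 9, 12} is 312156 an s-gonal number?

s = 3: P(3, 789) = 311655 and P(3, 790) = 312445; 312156 is not s-gonal.
s = 8: P(8, 322) = 310408 and P(8, 323) = 312341; 312156 is not s-gonal.
s = 9: P(9, 299) = 312156. ✓
s = 12: P(12, 250) = 311500 and P(12, 251) = 314001; 312156 is not s-gonal.
Hits: s ∈ {9} → 1.

1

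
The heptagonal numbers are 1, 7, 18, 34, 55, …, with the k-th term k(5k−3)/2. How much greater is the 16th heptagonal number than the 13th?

213

16·(5·16 − 3)/2 = 616 and 13·(5·13 − 3)/2 = 403.
Difference: 616 − 403 = 213.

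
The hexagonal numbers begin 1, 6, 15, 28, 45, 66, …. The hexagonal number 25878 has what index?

Set n(2n−1) = 25878, giving 2n² − n − 25878 = 0.
The discriminant is 1 + 8·25878 = 207025, and √207025 = 455.
So n = (1 + 455) / 4 = 456/4 = 114.

114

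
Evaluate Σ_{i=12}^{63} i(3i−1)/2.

Σ i(3i−1)/2 = (3Σi² − Σi) / 2 over i = 12..63.
Σi = 2016 − 66 = 1950 and Σi² = 85344 − 506 = 84838.
(3·84838 − 1·1950) / 2 = 252564/2 = 126282.

126282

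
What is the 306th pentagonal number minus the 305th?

Consecutive pentagonal numbers differ by 3n − 2: here 3·306 − 2 = 916.

916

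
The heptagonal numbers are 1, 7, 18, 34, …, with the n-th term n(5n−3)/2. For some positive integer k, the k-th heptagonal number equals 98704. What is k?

Set n(5n−3)/2 = 98704, giving 5n² − 3n − 197408 = 0.
So n = (3 + 1987) / 10 = 1990/10 = 199.

199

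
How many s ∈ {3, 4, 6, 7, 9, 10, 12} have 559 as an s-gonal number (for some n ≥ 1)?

s = 3: P(3, 32) = 528 and P(3, 33) = 561; 559 is not s-gonal.
s = 4: P(4, 23) = 529 and P(4, 24) = 576; 559 is not s-gonal.
s = 6: P(6, 16) = 496 and P(6, 17) = 561; 559 is not s-gonal.
s = 7: P(7, 15) = 540 and P(7, 16) = 616; 559 is not s-gonal.
s = 9: P(9, 13) = 559. ✓
s = 10: P(10, 12) = 540 and P(10, 13) = 637; 559 is not s-gonal.
s = 12: P(12, 10) = 460 and P(12, 11) = 561; 559 is not s-gonal.
Hits: s ∈ {9} → 1.

1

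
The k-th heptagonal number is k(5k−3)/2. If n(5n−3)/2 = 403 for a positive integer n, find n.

Set n(5n−3)/2 = 403, giving 5n² − 3n − 806 = 0.
The discriminant is 9 + 40·403 = 16129, and √16129 = 127.
So n = (3 + 127) / 10 = 130/10 = 13.

13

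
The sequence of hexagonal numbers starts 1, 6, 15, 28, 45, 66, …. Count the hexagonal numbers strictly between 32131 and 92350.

88

The n-th hexagonal number is n(2n−1).
Smallest index with value > 32131: n = 128 (giving 32640).
Largest index with value < 92350: n = 215 (giving 92235).
Indices 128 through 215: 88 terms.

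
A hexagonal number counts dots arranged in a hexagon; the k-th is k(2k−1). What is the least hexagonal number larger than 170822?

Solve n(2n−1) > 170822 for integer n.
The largest n with value ≤ 170822 is 292 (since 170236 ≤ 170822 < 171405), so the first above is n = 293, value 171405.

171405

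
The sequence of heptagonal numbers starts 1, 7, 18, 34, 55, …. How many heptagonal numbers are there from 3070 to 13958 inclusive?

The n-th heptagonal number is n(5n−3)/2.
Smallest index with value ≥ 3070: n = 36 (giving 3186).
Largest index with value ≤ 13958: n = 75 (giving 13950).
Indices 36 through 75: 40 terms.

40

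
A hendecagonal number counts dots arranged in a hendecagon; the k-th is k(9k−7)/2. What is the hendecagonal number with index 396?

396·(9·396 − 7)/2 = 396·3557/2 = 704286.

704286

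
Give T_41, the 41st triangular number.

861

The 41st triangular number is n(n+1)/2 with n = 41.
41·42/2 = 1722/2 = 861.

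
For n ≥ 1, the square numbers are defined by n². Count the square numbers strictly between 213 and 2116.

The n-th square number is n².
Smallest index with value > 213: n = 15 (giving 225).
Largest index with value < 2116: n = 45 (giving 2025).
Indices 15 through 45: 31 terms.

31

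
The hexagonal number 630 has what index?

Set n(2n−1) = 630, giving 2n² − n − 630 = 0.
So n = (1 + 71) / 4 = 72/4 = 18.
Check: 18·(2·18 − 1) = 630. ✓

18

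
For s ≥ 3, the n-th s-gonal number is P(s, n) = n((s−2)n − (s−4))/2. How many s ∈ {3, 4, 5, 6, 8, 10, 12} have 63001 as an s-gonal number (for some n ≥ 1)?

1

s = 3: P(3, 354) = 62835 and P(3, 355) = 63190; 63001 is not s-gonal.
s = 4: P(4, 251) = 63001. ✓
s = 5: P(5, 205) = 62935 and P(5, 206) = 63551; 63001 is not s-gonal.
s = 6: P(6, 177) = 62481 and P(6, 178) = 63190; 63001 is not s-gonal.
s = 8: P(8, 145) = 62785 and P(8, 146) = 63656; 63001 is not s-gonal.
s = 10: P(10, 125) = 62125 and P(10, 126) = 63126; 63001 is not s-gonal.
s = 12: P(12, 112) = 62272 and P(12, 113) = 63393; 63001 is not s-gonal.
Hits: s ∈ {4} → 1.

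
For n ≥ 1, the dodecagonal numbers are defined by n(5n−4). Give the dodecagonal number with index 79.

30889

The 79th dodecagonal number is n(5n−4) with n = 79.
79·(5·79 − 4) = 79·391 = 30889.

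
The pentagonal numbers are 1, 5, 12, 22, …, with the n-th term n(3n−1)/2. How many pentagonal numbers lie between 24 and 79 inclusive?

The n-th pentagonal number is n(3n−1)/2.
Smallest index with value ≥ 24: n = 5 (giving 35).
Largest index with value ≤ 79: n = 7 (giving 70).
Indices 5 through 7: 3 terms.

3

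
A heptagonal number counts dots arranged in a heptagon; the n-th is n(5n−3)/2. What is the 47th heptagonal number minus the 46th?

231

Consecutive heptagonal numbers differ by 5n − 4: here 5·47 − 4 = 231.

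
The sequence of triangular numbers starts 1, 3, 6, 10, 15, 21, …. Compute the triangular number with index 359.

The 359th triangular number is n(n+1)/2 with n = 359.
359·360/2 = 129240/2 = 64620.

64620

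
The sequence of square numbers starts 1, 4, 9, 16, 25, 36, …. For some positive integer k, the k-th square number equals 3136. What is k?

56

We need n² = 3136, so n = √3136 = 56.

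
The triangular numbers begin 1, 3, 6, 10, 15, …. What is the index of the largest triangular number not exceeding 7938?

Solve n(n+1)/2 ≤ 7938 for integer n.
n = 125 gives 7875 ≤ 7938, while n = 126 gives 8001 > 7938; so the answer is index 125.

125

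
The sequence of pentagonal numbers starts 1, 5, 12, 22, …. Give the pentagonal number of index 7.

70

The 7th pentagonal number is n(3n−1)/2 with n = 7.
7·(3·7 − 1)/2 = 7·20/2 = 7·10 = 70.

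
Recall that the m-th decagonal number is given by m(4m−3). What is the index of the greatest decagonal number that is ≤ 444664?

333

Solve n(4n−3) ≤ 444664 for integer n.
n = 333 gives 442557 ≤ 444664, while n = 334 gives 445222 > 444664; so the answer is index 333.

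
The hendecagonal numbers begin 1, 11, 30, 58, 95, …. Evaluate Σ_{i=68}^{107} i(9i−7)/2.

Σ i(9i−7)/2 = (9Σi² − 7Σi) / 2 over i = 68..107.
Σi = 5778 − 2278 = 3500 and Σi² = 414090 − 102510 = 311580.
(9·311580 − 7·3500) / 2 = 2779720/2 = 1389860.

1389860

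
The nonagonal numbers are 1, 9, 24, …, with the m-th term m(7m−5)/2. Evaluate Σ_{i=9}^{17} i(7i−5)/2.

Σ i(7i−5)/2 = (7Σi² − 5Σi) / 2 over i = 9..17.
Σi = 153 − 36 = 117 and Σi² = 1785 − 204 = 1581.
(7·1581 − 5·117) / 2 = 10482/2 = 5241.

5241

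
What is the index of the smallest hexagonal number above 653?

19

Solve n(2n−1) > 653 for integer n.
The largest n with value ≤ 653 is 18 (since 630 ≤ 653 < 703), so the first above is n = 19, value 703.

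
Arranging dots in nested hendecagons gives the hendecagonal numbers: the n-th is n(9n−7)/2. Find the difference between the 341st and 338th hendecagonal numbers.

341·(9·341 − 7)/2 = 522071 and 338·(9·338 − 7)/2 = 512915.
Difference: 522071 − 512915 = 9156.

9156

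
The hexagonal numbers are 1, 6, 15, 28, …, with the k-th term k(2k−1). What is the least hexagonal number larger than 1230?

1326

Solve n(2n−1) > 1230 for integer n.
The largest n with value ≤ 1230 is 25 (since 1225 ≤ 1230 < 1326), so the first above is n = 26, value 1326.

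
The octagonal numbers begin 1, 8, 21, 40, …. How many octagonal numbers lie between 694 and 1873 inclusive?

The n-th octagonal number is n(3n−2).
Smallest index with value ≥ 694: n = 16 (giving 736).
Largest index with value ≤ 1873: n = 25 (giving 1825).
Indices 16 through 25: 10 terms.

10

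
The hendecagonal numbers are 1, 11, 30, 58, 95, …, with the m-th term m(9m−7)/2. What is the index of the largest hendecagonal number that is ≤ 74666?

Solve n(9n−7)/2 ≤ 74666 for integer n.
n = 129 gives 74433 ≤ 74666, while n = 130 gives 75595 > 74666; so the answer is index 129.

129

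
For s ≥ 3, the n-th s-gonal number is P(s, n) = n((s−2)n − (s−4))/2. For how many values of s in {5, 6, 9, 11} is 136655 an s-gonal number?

s = 5: P(5, 302) = 136655. ✓
s = 6: P(6, 261) = 135981 and P(6, 262) = 137026; 136655 is not s-gonal.
s = 9: P(9, 197) = 135339 and P(9, 198) = 136719; 136655 is not s-gonal.
s = 11: P(11, 174) = 135633 and P(11, 175) = 137200; 136655 is not s-gonal.
Hits: s ∈ {5} → 1.

1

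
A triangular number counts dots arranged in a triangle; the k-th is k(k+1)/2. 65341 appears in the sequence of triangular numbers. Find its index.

361

Set n(n+1)/2 = 65341, giving n² + n − 130682 = 0.
The discriminant is 1 + 8·65341 = 522729, and √522729 = 723.
So n = (-1 + 723) / 2 = 722/2 = 361.
Check: 361·362/2 = 65341. ✓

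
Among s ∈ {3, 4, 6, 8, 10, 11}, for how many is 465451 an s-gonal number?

1

s = 3: P(3, 964) = 465130 and P(3, 965) = 466095; 465451 is not s-gonal.
s = 4: P(4, 682) = 465124 and P(4, 683) = 466489; 465451 is not s-gonal.
s = 6: P(6, 482) = 464166 and P(6, 483) = 466095; 465451 is not s-gonal.
s = 8: P(8, 394) = 464920 and P(8, 395) = 467285; 465451 is not s-gonal.
s = 10: P(10, 341) = 464101 and P(10, 342) = 466830; 465451 is not s-gonal.
s = 11: P(11, 322) = 465451. ✓
Hits: s ∈ {11} → 1.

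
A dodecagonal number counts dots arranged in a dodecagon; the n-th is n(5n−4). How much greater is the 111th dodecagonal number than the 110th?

1101

Consecutive dodecagonal numbers differ by 10n − 9: here 10·111 − 9 = 1101.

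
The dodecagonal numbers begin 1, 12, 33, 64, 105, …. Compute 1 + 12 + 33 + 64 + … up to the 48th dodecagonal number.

Σ i(5i−4) = 5Σi² − 4Σi over i = 1..48.
Σi = 1176 and Σi² = 38024.
5·38024 − 4·1176 = 185416.

185416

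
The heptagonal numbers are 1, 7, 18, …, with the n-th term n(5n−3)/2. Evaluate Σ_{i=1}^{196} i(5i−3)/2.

Σ i(5i−3)/2 = (5Σi² − 3Σi) / 2 over i = 1..196.
Σi = 19306 and Σi² = 2529086.
(5·2529086 − 3·19306) / 2 = 12587512/2 = 6293756.

6293756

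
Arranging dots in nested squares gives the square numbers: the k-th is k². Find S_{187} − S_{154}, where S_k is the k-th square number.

187² = 34969 and 154² = 23716.
Difference: 34969 − 23716 = 11253.

11253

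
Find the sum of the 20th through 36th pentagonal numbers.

Σ i(3i−1)/2 = (3Σi² − Σi) / 2 over i = 20..36.
Σi = 666 − 190 = 476 and Σi² = 16206 − 2470 = 13736.
(3·13736 − 1·476) / 2 = 40732/2 = 20366.

20366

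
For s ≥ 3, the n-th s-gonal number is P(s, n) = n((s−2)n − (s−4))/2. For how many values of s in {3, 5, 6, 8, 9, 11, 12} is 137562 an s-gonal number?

s = 3: P(3, 524) = 137550 and P(3, 525) = 138075; 137562 is not s-gonal.
s = 5: P(5, 303) = 137562. ✓
s = 6: P(6, 262) = 137026 and P(6, 263) = 138075; 137562 is not s-gonal.
s = 8: P(8, 214) = 136960 and P(8, 215) = 138245; 137562 is not s-gonal.
s = 9: P(9, 198) = 136719 and P(9, 199) = 138106; 137562 is not s-gonal.
s = 11: P(11, 175) = 137200 and P(11, 176) = 138776; 137562 is not s-gonal.
s = 12: P(12, 166) = 137116 and P(12, 167) = 138777; 137562 is not s-gonal.
Hits: s ∈ {5} → 1.

1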